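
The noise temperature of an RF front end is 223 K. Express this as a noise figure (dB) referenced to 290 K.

F = 1 + T_e/T₀ = 1 + 223/290 = 1.76897
NF = 10 log₁₀(1.76897) = 2.48 dB

2.48 dB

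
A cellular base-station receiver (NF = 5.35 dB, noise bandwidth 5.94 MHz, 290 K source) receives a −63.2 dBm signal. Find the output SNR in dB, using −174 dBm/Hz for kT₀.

37.7 dB

Noise floor: N = −174 + 10 log₁₀(B) + NF
10 log₁₀(5.94×10⁶) = 67.74 dB
N = −174 + 67.74 + 5.35 = −100.91 dBm
SNR = P_sig − N = −63.2 − (−100.91) = 37.71 dB → 37.7 dB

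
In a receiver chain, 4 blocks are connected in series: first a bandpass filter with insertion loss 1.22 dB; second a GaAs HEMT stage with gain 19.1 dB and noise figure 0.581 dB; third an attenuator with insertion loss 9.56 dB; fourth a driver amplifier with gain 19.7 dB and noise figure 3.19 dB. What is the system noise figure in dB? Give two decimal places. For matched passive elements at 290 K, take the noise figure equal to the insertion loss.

2.56 dB

Convert to linear (a loss of L dB is a gain of −L dB): F_i = 10^(NF_i/10), G_i = 10^(G_i,dB/10)
  Stage 1: F_1 = 10^(1.22/10) = 1.324, G_1 = 10^(−1.22/10) = 0.7551
  Stage 2: F_2 = 10^(0.581/10) = 1.143, G_2 = 10^(19.1/10) = 81.28
  Stage 3: F_3 = 10^(9.56/10) = 9.036, G_3 = 10^(−9.56/10) = 0.1107
  Stage 4: F_4 = 10^(3.19/10) = 2.084, G_4 = 10^(19.7/10) = 93.33
Friis cascade:
  F = 1.324 + (1.143 − 1)/0.7551 + (9.036 − 1)/61.38 + (2.084 − 1)/6.792 = 1.805
NF = 10 log₁₀(1.805) = 2.56 dB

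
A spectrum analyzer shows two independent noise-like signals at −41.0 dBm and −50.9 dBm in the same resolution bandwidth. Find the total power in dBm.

−40.6 dBm

Convert to linear, add, convert back:
P₁ = 7.94×10⁻⁸ W, P₂ = 8.13×10⁻⁹ W
P_tot = 8.76×10⁻⁸ W → 10 log₁₀(P_tot / 10⁻³) = −40.6 dBm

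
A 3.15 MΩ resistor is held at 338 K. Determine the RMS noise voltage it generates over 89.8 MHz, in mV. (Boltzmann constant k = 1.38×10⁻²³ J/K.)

V_n = √(4kTRB)
4kTRB = 4 × 1.38×10⁻²³ × 338 × 3.15×10⁶ × 8.98×10⁷ = 5.28×10⁻⁶ V²
V_n = √(5.28×10⁻⁶) = 2.30×10⁻³ V = 2.30 mV

2.30 mV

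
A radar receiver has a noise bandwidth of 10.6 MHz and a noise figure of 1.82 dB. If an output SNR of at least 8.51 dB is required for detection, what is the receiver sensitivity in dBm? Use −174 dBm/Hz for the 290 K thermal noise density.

Sensitivity = −174 + 10 log₁₀(B) + NF + SNR_min
= −174 + 70.25 + 1.82 + 8.51
= −93.42 dBm → −93.4 dBm

−93.4 dBm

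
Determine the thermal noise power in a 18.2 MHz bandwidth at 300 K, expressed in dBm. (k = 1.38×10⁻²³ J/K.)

−101.2 dBm

P_n = kTB = 1.38×10⁻²³ × 300 × 1.82×10⁷ = 7.53×10⁻¹⁴ W
In dBm: 10 log₁₀(7.53×10⁻¹⁴ / 10⁻³) = −101.2 dBm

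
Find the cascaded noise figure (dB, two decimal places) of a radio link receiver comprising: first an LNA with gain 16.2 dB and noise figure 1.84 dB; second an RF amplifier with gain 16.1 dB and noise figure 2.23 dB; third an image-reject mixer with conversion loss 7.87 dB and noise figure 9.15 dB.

1.90 dB

Convert to linear (a loss of L dB is a gain of −L dB): F_i = 10^(NF_i/10), G_i = 10^(G_i,dB/10)
  Stage 1: F_1 = 10^(1.84/10) = 1.528, G_1 = 10^(16.2/10) = 41.69
  Stage 2: F_2 = 10^(2.23/10) = 1.671, G_2 = 10^(16.1/10) = 40.74
  Stage 3: F_3 = 10^(9.15/10) = 8.222, G_3 = 10^(−7.87/10) = 0.1633
Friis cascade:
  F = 1.528 + (1.671 − 1)/41.69 + (8.222 − 1)/1698 = 1.548
NF = 10 log₁₀(1.548) = 1.90 dB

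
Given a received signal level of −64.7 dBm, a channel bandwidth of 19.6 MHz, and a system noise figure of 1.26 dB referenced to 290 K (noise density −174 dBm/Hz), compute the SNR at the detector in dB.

Noise floor: N = −174 + 10 log₁₀(B) + NF
10 log₁₀(1.96×10⁷) = 72.92 dB
N = −174 + 72.92 + 1.26 = −99.82 dBm
SNR = P_sig − N = −64.7 − (−99.82) = 35.12 dB → 35.1 dB

35.1 dB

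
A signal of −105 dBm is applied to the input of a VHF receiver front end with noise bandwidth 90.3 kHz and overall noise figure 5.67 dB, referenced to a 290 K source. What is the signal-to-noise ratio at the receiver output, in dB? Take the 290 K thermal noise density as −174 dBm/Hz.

13.8 dB

Noise floor: N = −174 + 10 log₁₀(B) + NF
10 log₁₀(9.03×10⁴) = 49.56 dB
N = −174 + 49.56 + 5.67 = −118.77 dBm
SNR = P_sig − N = −105 − (−118.77) = 13.77 dB → 13.8 dB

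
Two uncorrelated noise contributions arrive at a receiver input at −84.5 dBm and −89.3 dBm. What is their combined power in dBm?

−83.3 dBm

Convert to linear, add, convert back:
P₁ = 3.55×10⁻¹² W, P₂ = 1.17×10⁻¹² W
P_tot = 4.72×10⁻¹² W → 10 log₁₀(P_tot / 10⁻³) = −83.3 dBm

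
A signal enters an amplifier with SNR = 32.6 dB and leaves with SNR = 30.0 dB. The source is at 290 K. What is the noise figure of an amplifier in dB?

NF (dB) = SNR_in(dB) − SNR_out(dB) when the source is at T₀
NF = 32.6 − 30.0 = 2.6 dB

2.6 dB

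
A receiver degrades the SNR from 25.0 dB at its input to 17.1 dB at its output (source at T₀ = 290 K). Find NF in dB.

NF (dB) = SNR_in(dB) − SNR_out(dB) when the source is at T₀
NF = 25.0 − 17.1 = 7.9 dB

7.9 dB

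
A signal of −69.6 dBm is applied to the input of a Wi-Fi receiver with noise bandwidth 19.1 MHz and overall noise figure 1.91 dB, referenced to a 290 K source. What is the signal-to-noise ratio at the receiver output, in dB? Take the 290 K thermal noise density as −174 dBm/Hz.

Noise floor: N = −174 + 10 log₁₀(B) + NF
10 log₁₀(1.91×10⁷) = 72.81 dB
N = −174 + 72.81 + 1.91 = −99.28 dBm
SNR = P_sig − N = −69.6 − (−99.28) = 29.68 dB → 29.7 dB

29.7 dB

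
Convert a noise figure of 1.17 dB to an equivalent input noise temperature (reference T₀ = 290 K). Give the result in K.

F = 10^(1.17/10) = 1.30918
T_e = (F − 1)·T₀ = (1.30918 − 1) × 290 = 89.7 K

89.7 K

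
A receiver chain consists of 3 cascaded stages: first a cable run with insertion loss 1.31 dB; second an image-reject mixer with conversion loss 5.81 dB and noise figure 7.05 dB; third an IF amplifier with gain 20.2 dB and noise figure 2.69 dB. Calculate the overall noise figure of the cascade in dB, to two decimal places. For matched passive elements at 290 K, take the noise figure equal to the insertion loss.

10.52 dB

Convert to linear (a loss of L dB is a gain of −L dB): F_i = 10^(NF_i/10), G_i = 10^(G_i,dB/10)
  Stage 1: F_1 = 10^(1.31/10) = 1.352, G_1 = 10^(−1.31/10) = 0.7396
  Stage 2: F_2 = 10^(7.05/10) = 5.070, G_2 = 10^(−5.81/10) = 0.2624
  Stage 3: F_3 = 10^(2.69/10) = 1.858, G_3 = 10^(20.2/10) = 104.7
Friis cascade:
  F = 1.352 + (5.070 − 1)/0.7396 + (1.858 − 1)/0.1941 = 11.27
NF = 10 log₁₀(11.27) = 10.52 dB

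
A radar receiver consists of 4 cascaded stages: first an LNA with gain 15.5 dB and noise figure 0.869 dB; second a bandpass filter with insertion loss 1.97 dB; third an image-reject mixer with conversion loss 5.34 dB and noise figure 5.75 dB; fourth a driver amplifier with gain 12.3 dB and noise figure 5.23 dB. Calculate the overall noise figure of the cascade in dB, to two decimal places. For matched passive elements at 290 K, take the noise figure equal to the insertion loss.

Convert to linear (a loss of L dB is a gain of −L dB): F_i = 10^(NF_i/10), G_i = 10^(G_i,dB/10)
  Stage 1: F_1 = 10^(0.869/10) = 1.222, G_1 = 10^(15.5/10) = 35.48
  Stage 2: F_2 = 10^(1.97/10) = 1.574, G_2 = 10^(−1.97/10) = 0.6353
  Stage 3: F_3 = 10^(5.75/10) = 3.758, G_3 = 10^(−5.34/10) = 0.2924
  Stage 4: F_4 = 10^(5.23/10) = 3.334, G_4 = 10^(12.3/10) = 16.98
Friis cascade:
  F = 1.222 + (1.574 − 1)/35.48 + (3.758 − 1)/22.54 + (3.334 − 1)/6.592 = 1.714
NF = 10 log₁₀(1.714) = 2.34 dB

2.34 dB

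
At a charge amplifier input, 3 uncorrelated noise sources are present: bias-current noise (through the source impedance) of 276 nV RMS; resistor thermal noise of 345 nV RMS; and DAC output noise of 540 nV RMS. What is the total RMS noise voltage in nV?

Uncorrelated sources add in power (mean-square): V_tot = √(ΣV_i²)
V_tot = √[(2.76×10⁻⁷)² + (3.45×10⁻⁷)² + (5.40×10⁻⁷)²] = 6.98×10⁻⁷ V = 698 nV

698 nV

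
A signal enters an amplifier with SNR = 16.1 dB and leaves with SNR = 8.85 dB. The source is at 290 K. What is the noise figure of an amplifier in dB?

NF (dB) = SNR_in(dB) − SNR_out(dB) when the source is at T₀
NF = 16.1 − 8.85 = 7.25 dB

7.25 dB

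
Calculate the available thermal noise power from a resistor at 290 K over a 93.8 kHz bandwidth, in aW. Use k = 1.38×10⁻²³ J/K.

P_n = kTB = 1.38×10⁻²³ × 290 × 9.38×10⁴ = 3.75×10⁻¹⁶ W = 375 aW

375 aW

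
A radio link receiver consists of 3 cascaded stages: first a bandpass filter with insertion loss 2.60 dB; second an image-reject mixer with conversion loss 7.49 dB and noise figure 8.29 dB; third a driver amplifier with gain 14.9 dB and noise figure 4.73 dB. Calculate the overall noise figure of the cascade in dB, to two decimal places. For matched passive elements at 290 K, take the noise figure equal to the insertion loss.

Convert to linear (a loss of L dB is a gain of −L dB): F_i = 10^(NF_i/10), G_i = 10^(G_i,dB/10)
  Stage 1: F_1 = 10^(2.60/10) = 1.820, G_1 = 10^(−2.60/10) = 0.5495
  Stage 2: F_2 = 10^(8.29/10) = 6.745, G_2 = 10^(−7.49/10) = 0.1782
  Stage 3: F_3 = 10^(4.73/10) = 2.972, G_3 = 10^(14.9/10) = 30.90
Friis cascade:
  F = 1.820 + (6.745 − 1)/0.5495 + (2.972 − 1)/0.09795 = 32.40
NF = 10 log₁₀(32.40) = 15.11 dB

15.11 dB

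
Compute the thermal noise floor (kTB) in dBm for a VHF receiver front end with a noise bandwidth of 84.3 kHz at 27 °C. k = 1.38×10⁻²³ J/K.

−124.6 dBm

T = 27 °C + 273.15 = 300.15 K
P_n = kTB = 1.38×10⁻²³ × 300.15 × 8.43×10⁴ = 3.49×10⁻¹⁶ W
In dBm: 10 log₁₀(3.49×10⁻¹⁶ / 10⁻³) = −124.6 dBm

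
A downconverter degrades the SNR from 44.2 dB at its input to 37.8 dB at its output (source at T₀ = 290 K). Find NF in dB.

6.4 dB

NF (dB) = SNR_in(dB) − SNR_out(dB) when the source is at T₀
NF = 44.2 − 37.8 = 6.4 dB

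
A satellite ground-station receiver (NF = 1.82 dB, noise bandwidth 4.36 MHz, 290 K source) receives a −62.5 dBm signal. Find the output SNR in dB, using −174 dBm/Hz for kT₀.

Noise floor: N = −174 + 10 log₁₀(B) + NF
10 log₁₀(4.36×10⁶) = 66.39 dB
N = −174 + 66.39 + 1.82 = −105.79 dBm
SNR = P_sig − N = −62.5 − (−105.79) = 43.29 dB → 43.3 dB

43.3 dB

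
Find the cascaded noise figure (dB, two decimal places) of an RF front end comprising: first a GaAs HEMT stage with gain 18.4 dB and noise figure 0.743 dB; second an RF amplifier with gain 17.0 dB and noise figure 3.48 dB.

0.81 dB

Convert to linear (a loss of L dB is a gain of −L dB): F_i = 10^(NF_i/10), G_i = 10^(G_i,dB/10)
  Stage 1: F_1 = 10^(0.743/10) = 1.187, G_1 = 10^(18.4/10) = 69.18
  Stage 2: F_2 = 10^(3.48/10) = 2.228, G_2 = 10^(17.0/10) = 50.12
Friis cascade:
  F = 1.187 + (2.228 − 1)/69.18 = 1.204
NF = 10 log₁₀(1.204) = 0.81 dB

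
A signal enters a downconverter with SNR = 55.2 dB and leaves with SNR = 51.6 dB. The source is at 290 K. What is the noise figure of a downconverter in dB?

3.6 dB

NF (dB) = SNR_in(dB) − SNR_out(dB) when the source is at T₀
NF = 55.2 − 51.6 = 3.6 dB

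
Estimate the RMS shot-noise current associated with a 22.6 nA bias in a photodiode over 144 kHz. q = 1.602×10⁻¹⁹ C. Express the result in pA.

32.3 pA

I_n = √(2qI·B)
2qI·B = 2 × 1.602×10⁻¹⁹ × 2.26×10⁻⁸ × 1.44×10⁵ = 1.04×10⁻²¹ A²
I_n = √(1.04×10⁻²¹) = 3.23×10⁻¹¹ A = 32.3 pA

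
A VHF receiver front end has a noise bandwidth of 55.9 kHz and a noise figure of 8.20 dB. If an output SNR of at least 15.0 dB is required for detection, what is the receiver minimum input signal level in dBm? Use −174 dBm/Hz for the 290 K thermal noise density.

−103.3 dBm

Sensitivity = −174 + 10 log₁₀(B) + NF + SNR_min
= −174 + 47.47 + 8.20 + 15.0
= −103.33 dBm → −103.3 dBm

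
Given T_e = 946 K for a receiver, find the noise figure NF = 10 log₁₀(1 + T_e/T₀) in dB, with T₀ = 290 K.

F = 1 + T_e/T₀ = 1 + 946/290 = 4.26207
NF = 10 log₁₀(4.26207) = 6.30 dB

6.30 dB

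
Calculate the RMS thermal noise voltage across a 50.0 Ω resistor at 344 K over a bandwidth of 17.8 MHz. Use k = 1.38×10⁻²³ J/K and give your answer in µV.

4.11 µV

V_n = √(4kTRB)
4kTRB = 4 × 1.38×10⁻²³ × 344 × 5.00×10¹ × 1.78×10⁷ = 1.69×10⁻¹¹ V²
V_n = √(1.69×10⁻¹¹) = 4.11×10⁻⁶ V = 4.11 µV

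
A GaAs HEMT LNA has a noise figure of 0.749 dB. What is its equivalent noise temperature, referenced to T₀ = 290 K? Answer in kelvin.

F = 10^(0.749/10) = 1.18823
T_e = (F − 1)·T₀ = (1.18823 − 1) × 290 = 54.6 K

54.6 K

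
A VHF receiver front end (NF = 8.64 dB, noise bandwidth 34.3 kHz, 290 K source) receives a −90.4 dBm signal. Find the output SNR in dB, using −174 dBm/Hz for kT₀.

29.6 dB

Noise floor: N = −174 + 10 log₁₀(B) + NF
10 log₁₀(3.43×10⁴) = 45.35 dB
N = −174 + 45.35 + 8.64 = −120.01 dBm
SNR = P_sig − N = −90.4 − (−120.01) = 29.61 dB → 29.6 dB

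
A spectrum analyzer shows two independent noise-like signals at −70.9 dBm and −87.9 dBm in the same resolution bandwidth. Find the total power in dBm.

Convert to linear, add, convert back:
P₁ = 8.13×10⁻¹¹ W, P₂ = 1.62×10⁻¹² W
P_tot = 8.29×10⁻¹¹ W → 10 log₁₀(P_tot / 10⁻³) = −70.8 dBm

−70.8 dBm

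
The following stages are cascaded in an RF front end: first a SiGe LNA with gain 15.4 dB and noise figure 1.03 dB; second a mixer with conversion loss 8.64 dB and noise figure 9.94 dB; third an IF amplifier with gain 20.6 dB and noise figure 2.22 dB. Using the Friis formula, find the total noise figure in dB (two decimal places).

2.21 dB

Convert to linear (a loss of L dB is a gain of −L dB): F_i = 10^(NF_i/10), G_i = 10^(G_i,dB/10)
  Stage 1: F_1 = 10^(1.03/10) = 1.268, G_1 = 10^(15.4/10) = 34.67
  Stage 2: F_2 = 10^(9.94/10) = 9.863, G_2 = 10^(−8.64/10) = 0.1368
  Stage 3: F_3 = 10^(2.22/10) = 1.667, G_3 = 10^(20.6/10) = 114.8
Friis cascade:
  F = 1.268 + (9.863 − 1)/34.67 + (1.667 − 1)/4.742 = 1.664
NF = 10 log₁₀(1.664) = 2.21 dB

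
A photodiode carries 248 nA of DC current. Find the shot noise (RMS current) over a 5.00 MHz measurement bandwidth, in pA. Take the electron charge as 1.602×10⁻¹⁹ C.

630 pA

I_n = √(2qI·B)
2qI·B = 2 × 1.602×10⁻¹⁹ × 2.48×10⁻⁷ × 5.00×10⁶ = 3.97×10⁻¹⁹ A²
I_n = √(3.97×10⁻¹⁹) = 6.30×10⁻¹⁰ A = 630 pA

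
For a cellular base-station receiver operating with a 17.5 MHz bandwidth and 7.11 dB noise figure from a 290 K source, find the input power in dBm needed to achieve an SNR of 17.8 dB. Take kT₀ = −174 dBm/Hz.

−76.7 dBm

Sensitivity = −174 + 10 log₁₀(B) + NF + SNR_min
= −174 + 72.43 + 7.11 + 17.8
= −76.66 dBm → −76.7 dBm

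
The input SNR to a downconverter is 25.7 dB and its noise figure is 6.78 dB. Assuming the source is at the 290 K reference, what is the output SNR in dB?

18.92 dB

By definition F = SNR_in/SNR_out, so in dB: SNR_out = SNR_in − NF
SNR_out = 25.7 − 6.78 = 18.92 dB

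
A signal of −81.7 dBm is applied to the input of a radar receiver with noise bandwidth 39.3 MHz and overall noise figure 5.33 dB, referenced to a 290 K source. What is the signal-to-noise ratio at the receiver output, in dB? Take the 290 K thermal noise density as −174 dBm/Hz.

Noise floor: N = −174 + 10 log₁₀(B) + NF
10 log₁₀(3.93×10⁷) = 75.94 dB
N = −174 + 75.94 + 5.33 = −92.73 dBm
SNR = P_sig − N = −81.7 − (−92.73) = 11.03 dB → 11.0 dB

11.0 dB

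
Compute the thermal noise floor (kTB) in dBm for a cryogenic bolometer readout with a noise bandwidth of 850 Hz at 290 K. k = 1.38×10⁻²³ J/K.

−144.7 dBm

P_n = kTB = 1.38×10⁻²³ × 290 × 8.50×10² = 3.40×10⁻¹⁸ W
In dBm: 10 log₁₀(3.40×10⁻¹⁸ / 10⁻³) = −144.7 dBm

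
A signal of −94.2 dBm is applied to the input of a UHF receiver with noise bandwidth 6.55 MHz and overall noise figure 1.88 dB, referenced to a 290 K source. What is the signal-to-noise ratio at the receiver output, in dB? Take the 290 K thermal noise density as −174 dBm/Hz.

9.8 dB

Noise floor: N = −174 + 10 log₁₀(B) + NF
10 log₁₀(6.55×10⁶) = 68.16 dB
N = −174 + 68.16 + 1.88 = −103.96 dBm
SNR = P_sig − N = −94.2 − (−103.96) = 9.76 dB → 9.8 dB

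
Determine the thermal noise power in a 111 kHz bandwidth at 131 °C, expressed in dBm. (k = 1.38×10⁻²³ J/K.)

−122.1 dBm

T = 131 °C + 273.15 = 404.15 K
P_n = kTB = 1.38×10⁻²³ × 404.15 × 1.11×10⁵ = 6.19×10⁻¹⁶ W
In dBm: 10 log₁₀(6.19×10⁻¹⁶ / 10⁻³) = −122.1 dBm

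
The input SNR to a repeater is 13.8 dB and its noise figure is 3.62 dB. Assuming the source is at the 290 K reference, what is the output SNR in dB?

By definition F = SNR_in/SNR_out, so in dB: SNR_out = SNR_in − NF
SNR_out = 13.8 − 3.62 = 10.18 dB

10.18 dB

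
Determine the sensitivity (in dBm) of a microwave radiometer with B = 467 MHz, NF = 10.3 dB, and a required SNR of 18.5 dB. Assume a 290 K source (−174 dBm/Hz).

−58.5 dBm

Sensitivity = −174 + 10 log₁₀(B) + NF + SNR_min
= −174 + 86.69 + 10.3 + 18.5
= −58.51 dBm → −58.5 dBm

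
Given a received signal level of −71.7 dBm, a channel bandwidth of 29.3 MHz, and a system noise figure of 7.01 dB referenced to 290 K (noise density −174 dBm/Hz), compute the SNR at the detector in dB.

Noise floor: N = −174 + 10 log₁₀(B) + NF
10 log₁₀(2.93×10⁷) = 74.67 dB
N = −174 + 74.67 + 7.01 = −92.32 dBm
SNR = P_sig − N = −71.7 − (−92.32) = 20.62 dB → 20.6 dB

20.6 dB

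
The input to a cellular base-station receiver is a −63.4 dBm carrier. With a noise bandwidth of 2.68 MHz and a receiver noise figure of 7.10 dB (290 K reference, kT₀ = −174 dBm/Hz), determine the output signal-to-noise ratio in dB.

Noise floor: N = −174 + 10 log₁₀(B) + NF
10 log₁₀(2.68×10⁶) = 64.28 dB
N = −174 + 64.28 + 7.10 = −102.62 dBm
SNR = P_sig − N = −63.4 − (−102.62) = 39.22 dB → 39.2 dB

39.2 dB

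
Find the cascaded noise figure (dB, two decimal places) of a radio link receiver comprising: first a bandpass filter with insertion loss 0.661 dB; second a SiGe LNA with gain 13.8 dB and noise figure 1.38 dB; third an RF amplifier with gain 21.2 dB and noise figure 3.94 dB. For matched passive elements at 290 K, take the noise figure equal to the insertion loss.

Convert to linear (a loss of L dB is a gain of −L dB): F_i = 10^(NF_i/10), G_i = 10^(G_i,dB/10)
  Stage 1: F_1 = 10^(0.661/10) = 1.164, G_1 = 10^(−0.661/10) = 0.8588
  Stage 2: F_2 = 10^(1.38/10) = 1.374, G_2 = 10^(13.8/10) = 23.99
  Stage 3: F_3 = 10^(3.94/10) = 2.477, G_3 = 10^(21.2/10) = 131.8
Friis cascade:
  F = 1.164 + (1.374 − 1)/0.8588 + (2.477 − 1)/20.60 = 1.672
NF = 10 log₁₀(1.672) = 2.23 dB

2.23 dB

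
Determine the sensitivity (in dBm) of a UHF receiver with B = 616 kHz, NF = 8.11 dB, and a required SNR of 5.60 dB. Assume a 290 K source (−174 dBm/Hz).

−102.4 dBm

Sensitivity = −174 + 10 log₁₀(B) + NF + SNR_min
= −174 + 57.9 + 8.11 + 5.60
= −102.39 dBm → −102.4 dBm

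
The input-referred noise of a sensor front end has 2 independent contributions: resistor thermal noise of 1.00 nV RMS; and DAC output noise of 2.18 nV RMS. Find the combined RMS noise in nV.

2.40 nV

Uncorrelated sources add in power (mean-square): V_tot = √(ΣV_i²)
V_tot = √[(1.00×10⁻⁹)² + (2.18×10⁻⁹)²] = 2.40×10⁻⁹ V = 2.40 nV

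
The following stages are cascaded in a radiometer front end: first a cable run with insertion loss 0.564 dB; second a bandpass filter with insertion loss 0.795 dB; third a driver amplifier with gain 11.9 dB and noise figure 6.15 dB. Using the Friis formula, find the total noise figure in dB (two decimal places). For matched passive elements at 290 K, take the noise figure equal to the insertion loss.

7.51 dB

Convert to linear (a loss of L dB is a gain of −L dB): F_i = 10^(NF_i/10), G_i = 10^(G_i,dB/10)
  Stage 1: F_1 = 10^(0.564/10) = 1.139, G_1 = 10^(−0.564/10) = 0.8782
  Stage 2: F_2 = 10^(0.795/10) = 1.201, G_2 = 10^(−0.795/10) = 0.8327
  Stage 3: F_3 = 10^(6.15/10) = 4.121, G_3 = 10^(11.9/10) = 15.49
Friis cascade:
  F = 1.139 + (1.201 − 1)/0.8782 + (4.121 − 1)/0.7313 = 5.635
NF = 10 log₁₀(5.635) = 7.51 dB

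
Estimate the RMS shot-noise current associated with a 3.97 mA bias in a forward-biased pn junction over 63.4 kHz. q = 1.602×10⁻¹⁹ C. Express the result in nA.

8.98 nA

I_n = √(2qI·B)
2qI·B = 2 × 1.602×10⁻¹⁹ × 3.97×10⁻³ × 6.34×10⁴ = 8.06×10⁻¹⁷ A²
I_n = √(8.06×10⁻¹⁷) = 8.98×10⁻⁹ A = 8.98 nA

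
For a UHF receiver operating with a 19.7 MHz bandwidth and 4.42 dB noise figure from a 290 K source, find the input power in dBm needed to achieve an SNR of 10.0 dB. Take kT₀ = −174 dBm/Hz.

Sensitivity = −174 + 10 log₁₀(B) + NF + SNR_min
= −174 + 72.94 + 4.42 + 10.0
= −86.64 dBm → −86.6 dBm

−86.6 dBm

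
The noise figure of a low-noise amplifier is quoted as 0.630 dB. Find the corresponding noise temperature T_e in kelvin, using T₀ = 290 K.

45.3 K

F = 10^(0.630/10) = 1.15611
T_e = (F − 1)·T₀ = (1.15611 − 1) × 290 = 45.3 K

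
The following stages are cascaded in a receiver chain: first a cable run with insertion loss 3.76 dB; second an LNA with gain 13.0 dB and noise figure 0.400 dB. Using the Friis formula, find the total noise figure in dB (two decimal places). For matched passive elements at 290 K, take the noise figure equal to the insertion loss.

4.16 dB

Convert to linear (a loss of L dB is a gain of −L dB): F_i = 10^(NF_i/10), G_i = 10^(G_i,dB/10)
  Stage 1: F_1 = 10^(3.76/10) = 2.377, G_1 = 10^(−3.76/10) = 0.4207
  Stage 2: F_2 = 10^(0.400/10) = 1.096, G_2 = 10^(13.0/10) = 19.95
Friis cascade:
  F = 2.377 + (1.096 − 1)/0.4207 = 2.606
NF = 10 log₁₀(2.606) = 4.16 dB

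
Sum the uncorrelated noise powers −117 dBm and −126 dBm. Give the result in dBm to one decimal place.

Convert to linear, add, convert back:
P₁ = 2.00×10⁻¹⁵ W, P₂ = 2.51×10⁻¹⁶ W
P_tot = 2.25×10⁻¹⁵ W → 10 log₁₀(P_tot / 10⁻³) = −116.5 dBm

−116.5 dBm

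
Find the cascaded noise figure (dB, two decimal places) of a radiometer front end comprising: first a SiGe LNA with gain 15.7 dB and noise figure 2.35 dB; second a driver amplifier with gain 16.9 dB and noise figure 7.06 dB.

2.62 dB

Convert to linear (a loss of L dB is a gain of −L dB): F_i = 10^(NF_i/10), G_i = 10^(G_i,dB/10)
  Stage 1: F_1 = 10^(2.35/10) = 1.718, G_1 = 10^(15.7/10) = 37.15
  Stage 2: F_2 = 10^(7.06/10) = 5.082, G_2 = 10^(16.9/10) = 48.98
Friis cascade:
  F = 1.718 + (5.082 − 1)/37.15 = 1.828
NF = 10 log₁₀(1.828) = 2.62 dB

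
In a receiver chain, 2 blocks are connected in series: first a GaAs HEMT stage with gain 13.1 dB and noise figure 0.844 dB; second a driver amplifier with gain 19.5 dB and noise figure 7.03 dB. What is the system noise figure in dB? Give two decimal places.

1.50 dB

Convert to linear (a loss of L dB is a gain of −L dB): F_i = 10^(NF_i/10), G_i = 10^(G_i,dB/10)
  Stage 1: F_1 = 10^(0.844/10) = 1.215, G_1 = 10^(13.1/10) = 20.42
  Stage 2: F_2 = 10^(7.03/10) = 5.047, G_2 = 10^(19.5/10) = 89.13
Friis cascade:
  F = 1.215 + (5.047 − 1)/20.42 = 1.413
NF = 10 log₁₀(1.413) = 1.50 dB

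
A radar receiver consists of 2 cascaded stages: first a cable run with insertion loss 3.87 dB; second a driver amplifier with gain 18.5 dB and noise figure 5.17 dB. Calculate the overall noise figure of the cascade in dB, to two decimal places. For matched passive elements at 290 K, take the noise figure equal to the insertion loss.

9.04 dB

Convert to linear (a loss of L dB is a gain of −L dB): F_i = 10^(NF_i/10), G_i = 10^(G_i,dB/10)
  Stage 1: F_1 = 10^(3.87/10) = 2.438, G_1 = 10^(−3.87/10) = 0.4102
  Stage 2: F_2 = 10^(5.17/10) = 3.289, G_2 = 10^(18.5/10) = 70.79
Friis cascade:
  F = 2.438 + (3.289 − 1)/0.4102 = 8.017
NF = 10 log₁₀(8.017) = 9.04 dB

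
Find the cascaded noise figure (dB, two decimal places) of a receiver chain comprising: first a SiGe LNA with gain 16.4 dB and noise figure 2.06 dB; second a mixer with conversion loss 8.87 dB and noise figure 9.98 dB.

Convert to linear (a loss of L dB is a gain of −L dB): F_i = 10^(NF_i/10), G_i = 10^(G_i,dB/10)
  Stage 1: F_1 = 10^(2.06/10) = 1.607, G_1 = 10^(16.4/10) = 43.65
  Stage 2: F_2 = 10^(9.98/10) = 9.954, G_2 = 10^(−8.87/10) = 0.1297
Friis cascade:
  F = 1.607 + (9.954 − 1)/43.65 = 1.812
NF = 10 log₁₀(1.812) = 2.58 dB

2.58 dB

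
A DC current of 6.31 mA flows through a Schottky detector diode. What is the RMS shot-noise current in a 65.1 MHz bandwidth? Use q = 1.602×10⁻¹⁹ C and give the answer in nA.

363 nA

I_n = √(2qI·B)
2qI·B = 2 × 1.602×10⁻¹⁹ × 6.31×10⁻³ × 6.51×10⁷ = 1.32×10⁻¹³ A²
I_n = √(1.32×10⁻¹³) = 3.63×10⁻⁷ A = 363 nA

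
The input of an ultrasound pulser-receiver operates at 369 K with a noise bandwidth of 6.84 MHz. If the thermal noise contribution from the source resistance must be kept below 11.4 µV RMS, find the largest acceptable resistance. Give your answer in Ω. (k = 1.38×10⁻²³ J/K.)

933 Ω

Johnson–Nyquist: V_n = √(4kTRB) ⇒ R = V_n² / (4kTB)
4kTB = 4 × 1.38×10⁻²³ × 369 × 6.84×10⁶ = 1.39×10⁻¹³
R = (1.14×10⁻⁵)² / 1.39×10⁻¹³ = 9.33×10² Ω = 933 Ω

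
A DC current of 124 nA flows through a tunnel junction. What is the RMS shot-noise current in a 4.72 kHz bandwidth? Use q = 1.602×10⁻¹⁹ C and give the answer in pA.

13.7 pA

I_n = √(2qI·B)
2qI·B = 2 × 1.602×10⁻¹⁹ × 1.24×10⁻⁷ × 4.72×10³ = 1.88×10⁻²² A²
I_n = √(1.88×10⁻²²) = 1.37×10⁻¹¹ A = 13.7 pA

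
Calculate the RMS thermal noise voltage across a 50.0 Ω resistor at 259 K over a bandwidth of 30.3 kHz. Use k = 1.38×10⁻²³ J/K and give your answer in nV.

V_n = √(4kTRB)
4kTRB = 4 × 1.38×10⁻²³ × 259 × 5.00×10¹ × 3.03×10⁴ = 2.17×10⁻¹⁴ V²
V_n = √(2.17×10⁻¹⁴) = 1.47×10⁻⁷ V = 147 nV

147 nV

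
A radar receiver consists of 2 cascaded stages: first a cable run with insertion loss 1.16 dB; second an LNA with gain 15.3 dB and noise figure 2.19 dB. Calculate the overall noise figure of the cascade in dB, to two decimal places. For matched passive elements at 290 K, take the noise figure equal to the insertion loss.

Convert to linear (a loss of L dB is a gain of −L dB): F_i = 10^(NF_i/10), G_i = 10^(G_i,dB/10)
  Stage 1: F_1 = 10^(1.16/10) = 1.306, G_1 = 10^(−1.16/10) = 0.7656
  Stage 2: F_2 = 10^(2.19/10) = 1.656, G_2 = 10^(15.3/10) = 33.88
Friis cascade:
  F = 1.306 + (1.656 − 1)/0.7656 = 2.163
NF = 10 log₁₀(2.163) = 3.35 dB

3.35 dB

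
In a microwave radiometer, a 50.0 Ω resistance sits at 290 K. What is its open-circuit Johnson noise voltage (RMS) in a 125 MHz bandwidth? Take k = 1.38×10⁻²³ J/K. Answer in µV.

10.0 µV

V_n = √(4kTRB)
4kTRB = 4 × 1.38×10⁻²³ × 290 × 5.00×10¹ × 1.25×10⁸ = 1.00×10⁻¹⁰ V²
V_n = √(1.00×10⁻¹⁰) = 1.00×10⁻⁵ V = 10.0 µV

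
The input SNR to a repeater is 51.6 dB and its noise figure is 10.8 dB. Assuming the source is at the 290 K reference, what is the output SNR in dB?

By definition F = SNR_in/SNR_out, so in dB: SNR_out = SNR_in − NF
SNR_out = 51.6 − 10.8 = 40.8 dB

40.8 dB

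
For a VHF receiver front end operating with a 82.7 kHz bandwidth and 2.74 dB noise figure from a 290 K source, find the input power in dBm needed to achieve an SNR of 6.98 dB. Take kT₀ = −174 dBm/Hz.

Sensitivity = −174 + 10 log₁₀(B) + NF + SNR_min
= −174 + 49.18 + 2.74 + 6.98
= −115.10 dBm → −115.1 dBm

−115.1 dBm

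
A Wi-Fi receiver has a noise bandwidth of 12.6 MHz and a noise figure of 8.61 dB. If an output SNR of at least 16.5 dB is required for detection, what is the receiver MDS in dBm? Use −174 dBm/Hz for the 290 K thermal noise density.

Sensitivity = −174 + 10 log₁₀(B) + NF + SNR_min
= −174 + 71 + 8.61 + 16.5
= −77.89 dBm → −77.9 dBm

−77.9 dBm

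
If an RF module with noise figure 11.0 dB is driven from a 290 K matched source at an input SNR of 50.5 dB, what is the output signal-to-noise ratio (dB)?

By definition F = SNR_in/SNR_out, so in dB: SNR_out = SNR_in − NF
SNR_out = 50.5 − 11.0 = 39.5 dB

39.5 dB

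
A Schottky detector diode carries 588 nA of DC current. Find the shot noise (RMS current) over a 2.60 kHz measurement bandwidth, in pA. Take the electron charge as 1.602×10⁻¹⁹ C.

22.1 pA

I_n = √(2qI·B)
2qI·B = 2 × 1.602×10⁻¹⁹ × 5.88×10⁻⁷ × 2.60×10³ = 4.90×10⁻²² A²
I_n = √(4.90×10⁻²²) = 2.21×10⁻¹¹ A = 22.1 pA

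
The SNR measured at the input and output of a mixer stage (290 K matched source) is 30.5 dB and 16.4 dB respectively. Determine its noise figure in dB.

NF (dB) = SNR_in(dB) − SNR_out(dB) when the source is at T₀
NF = 30.5 − 16.4 = 14.1 dB

14.1 dB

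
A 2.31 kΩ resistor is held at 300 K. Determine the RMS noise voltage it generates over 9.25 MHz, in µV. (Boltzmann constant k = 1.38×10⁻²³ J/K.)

18.8 µV

V_n = √(4kTRB)
4kTRB = 4 × 1.38×10⁻²³ × 300 × 2.31×10³ × 9.25×10⁶ = 3.54×10⁻¹⁰ V²
V_n = √(3.54×10⁻¹⁰) = 1.88×10⁻⁵ V = 18.8 µV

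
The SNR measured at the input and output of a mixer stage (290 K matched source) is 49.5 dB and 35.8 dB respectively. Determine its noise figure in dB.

13.7 dB

NF (dB) = SNR_in(dB) − SNR_out(dB) when the source is at T₀
NF = 49.5 − 35.8 = 13.7 dB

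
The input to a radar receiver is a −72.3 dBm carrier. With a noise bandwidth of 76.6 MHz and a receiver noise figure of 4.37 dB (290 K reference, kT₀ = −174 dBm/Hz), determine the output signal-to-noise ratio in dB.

Noise floor: N = −174 + 10 log₁₀(B) + NF
10 log₁₀(7.66×10⁷) = 78.84 dB
N = −174 + 78.84 + 4.37 = −90.79 dBm
SNR = P_sig − N = −72.3 − (−90.79) = 18.49 dB → 18.5 dB

18.5 dB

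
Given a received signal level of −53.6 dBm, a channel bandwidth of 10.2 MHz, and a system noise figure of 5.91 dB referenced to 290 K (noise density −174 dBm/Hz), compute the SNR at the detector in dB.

44.4 dB

Noise floor: N = −174 + 10 log₁₀(B) + NF
10 log₁₀(1.02×10⁷) = 70.09 dB
N = −174 + 70.09 + 5.91 = −98.00 dBm
SNR = P_sig − N = −53.6 − (−98.00) = 44.40 dB → 44.4 dB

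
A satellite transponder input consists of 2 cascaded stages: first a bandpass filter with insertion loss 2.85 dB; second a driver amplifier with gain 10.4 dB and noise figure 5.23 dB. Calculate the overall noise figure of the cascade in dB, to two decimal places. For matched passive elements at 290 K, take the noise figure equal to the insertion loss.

Convert to linear (a loss of L dB is a gain of −L dB): F_i = 10^(NF_i/10), G_i = 10^(G_i,dB/10)
  Stage 1: F_1 = 10^(2.85/10) = 1.928, G_1 = 10^(−2.85/10) = 0.5188
  Stage 2: F_2 = 10^(5.23/10) = 3.334, G_2 = 10^(10.4/10) = 10.96
Friis cascade:
  F = 1.928 + (3.334 − 1)/0.5188 = 6.427
NF = 10 log₁₀(6.427) = 8.08 dB

8.08 dB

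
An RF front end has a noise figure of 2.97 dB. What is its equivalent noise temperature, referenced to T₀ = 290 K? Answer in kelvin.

285 K

F = 10^(2.97/10) = 1.98153
T_e = (F − 1)·T₀ = (1.98153 − 1) × 290 = 285 K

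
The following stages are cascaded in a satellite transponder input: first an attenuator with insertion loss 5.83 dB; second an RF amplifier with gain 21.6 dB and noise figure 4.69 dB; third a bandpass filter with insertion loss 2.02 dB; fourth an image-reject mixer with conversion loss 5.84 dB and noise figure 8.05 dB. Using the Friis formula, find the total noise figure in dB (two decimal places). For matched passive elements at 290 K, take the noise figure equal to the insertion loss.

10.61 dB

Convert to linear (a loss of L dB is a gain of −L dB): F_i = 10^(NF_i/10), G_i = 10^(G_i,dB/10)
  Stage 1: F_1 = 10^(5.83/10) = 3.828, G_1 = 10^(−5.83/10) = 0.2612
  Stage 2: F_2 = 10^(4.69/10) = 2.944, G_2 = 10^(21.6/10) = 144.5
  Stage 3: F_3 = 10^(2.02/10) = 1.592, G_3 = 10^(−2.02/10) = 0.6281
  Stage 4: F_4 = 10^(8.05/10) = 6.383, G_4 = 10^(−5.84/10) = 0.2606
Friis cascade:
  F = 3.828 + (2.944 − 1)/0.2612 + (1.592 − 1)/37.76 + (6.383 − 1)/23.71 = 11.51
NF = 10 log₁₀(11.51) = 10.61 dB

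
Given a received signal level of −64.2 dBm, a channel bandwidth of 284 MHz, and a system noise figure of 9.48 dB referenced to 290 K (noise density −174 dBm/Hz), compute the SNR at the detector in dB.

15.8 dB

Noise floor: N = −174 + 10 log₁₀(B) + NF
10 log₁₀(2.84×10⁸) = 84.53 dB
N = −174 + 84.53 + 9.48 = −79.99 dBm
SNR = P_sig − N = −64.2 − (−79.99) = 15.79 dB → 15.8 dB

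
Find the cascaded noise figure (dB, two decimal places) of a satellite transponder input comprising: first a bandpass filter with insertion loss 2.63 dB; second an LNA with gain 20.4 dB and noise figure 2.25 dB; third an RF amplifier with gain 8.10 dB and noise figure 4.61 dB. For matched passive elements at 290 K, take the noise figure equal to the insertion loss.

4.92 dB

Convert to linear (a loss of L dB is a gain of −L dB): F_i = 10^(NF_i/10), G_i = 10^(G_i,dB/10)
  Stage 1: F_1 = 10^(2.63/10) = 1.832, G_1 = 10^(−2.63/10) = 0.5458
  Stage 2: F_2 = 10^(2.25/10) = 1.679, G_2 = 10^(20.4/10) = 109.6
  Stage 3: F_3 = 10^(4.61/10) = 2.891, G_3 = 10^(8.10/10) = 6.457
Friis cascade:
  F = 1.832 + (1.679 − 1)/0.5458 + (2.891 − 1)/59.84 = 3.108
NF = 10 log₁₀(3.108) = 4.92 dB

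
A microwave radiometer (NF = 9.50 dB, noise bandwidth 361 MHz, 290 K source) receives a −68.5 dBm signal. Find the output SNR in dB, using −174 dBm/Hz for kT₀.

Noise floor: N = −174 + 10 log₁₀(B) + NF
10 log₁₀(3.61×10⁸) = 85.58 dB
N = −174 + 85.58 + 9.50 = −78.92 dBm
SNR = P_sig − N = −68.5 − (−78.92) = 10.42 dB → 10.4 dB

10.4 dB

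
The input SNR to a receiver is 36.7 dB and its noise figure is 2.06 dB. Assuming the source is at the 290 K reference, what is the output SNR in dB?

34.64 dB

By definition F = SNR_in/SNR_out, so in dB: SNR_out = SNR_in − NF
SNR_out = 36.7 − 2.06 = 34.64 dB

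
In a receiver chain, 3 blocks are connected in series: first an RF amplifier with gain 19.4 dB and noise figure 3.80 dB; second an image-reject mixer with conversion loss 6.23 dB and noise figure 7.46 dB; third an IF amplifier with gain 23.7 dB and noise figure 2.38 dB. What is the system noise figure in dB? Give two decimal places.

Convert to linear (a loss of L dB is a gain of −L dB): F_i = 10^(NF_i/10), G_i = 10^(G_i,dB/10)
  Stage 1: F_1 = 10^(3.80/10) = 2.399, G_1 = 10^(19.4/10) = 87.10
  Stage 2: F_2 = 10^(7.46/10) = 5.572, G_2 = 10^(−6.23/10) = 0.2382
  Stage 3: F_3 = 10^(2.38/10) = 1.730, G_3 = 10^(23.7/10) = 234.4
Friis cascade:
  F = 2.399 + (5.572 − 1)/87.10 + (1.730 − 1)/20.75 = 2.486
NF = 10 log₁₀(2.486) = 3.96 dB

3.96 dB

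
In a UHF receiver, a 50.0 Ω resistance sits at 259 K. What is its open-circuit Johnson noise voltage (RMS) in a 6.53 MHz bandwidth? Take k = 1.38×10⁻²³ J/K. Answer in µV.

2.16 µV

V_n = √(4kTRB)
4kTRB = 4 × 1.38×10⁻²³ × 259 × 5.00×10¹ × 6.53×10⁶ = 4.67×10⁻¹² V²
V_n = √(4.67×10⁻¹²) = 2.16×10⁻⁶ V = 2.16 µV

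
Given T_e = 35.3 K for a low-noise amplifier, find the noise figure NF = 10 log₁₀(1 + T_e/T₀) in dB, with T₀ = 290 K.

0.499 dB

F = 1 + T_e/T₀ = 1 + 35.3/290 = 1.12172
NF = 10 log₁₀(1.12172) = 0.499 dB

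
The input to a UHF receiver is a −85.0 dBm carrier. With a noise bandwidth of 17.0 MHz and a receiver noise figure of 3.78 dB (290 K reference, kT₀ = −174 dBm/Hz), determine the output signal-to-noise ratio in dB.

Noise floor: N = −174 + 10 log₁₀(B) + NF
10 log₁₀(1.70×10⁷) = 72.3 dB
N = −174 + 72.3 + 3.78 = −97.92 dBm
SNR = P_sig − N = −85.0 − (−97.92) = 12.92 dB → 12.9 dB

12.9 dB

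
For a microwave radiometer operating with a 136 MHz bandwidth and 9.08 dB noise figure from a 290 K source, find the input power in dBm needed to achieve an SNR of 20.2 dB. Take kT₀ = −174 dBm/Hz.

−63.4 dBm

Sensitivity = −174 + 10 log₁₀(B) + NF + SNR_min
= −174 + 81.34 + 9.08 + 20.2
= −63.38 dBm → −63.4 dBm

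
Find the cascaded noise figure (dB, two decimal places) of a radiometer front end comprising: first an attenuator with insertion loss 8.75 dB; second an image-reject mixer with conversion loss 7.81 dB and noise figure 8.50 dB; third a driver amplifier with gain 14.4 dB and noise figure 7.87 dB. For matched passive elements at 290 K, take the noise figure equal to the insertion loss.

24.55 dB

Convert to linear (a loss of L dB is a gain of −L dB): F_i = 10^(NF_i/10), G_i = 10^(G_i,dB/10)
  Stage 1: F_1 = 10^(8.75/10) = 7.499, G_1 = 10^(−8.75/10) = 0.1334
  Stage 2: F_2 = 10^(8.50/10) = 7.079, G_2 = 10^(−7.81/10) = 0.1656
  Stage 3: F_3 = 10^(7.87/10) = 6.124, G_3 = 10^(14.4/10) = 27.54
Friis cascade:
  F = 7.499 + (7.079 − 1)/0.1334 + (6.124 − 1)/0.02208 = 285.1
NF = 10 log₁₀(285.1) = 24.55 dB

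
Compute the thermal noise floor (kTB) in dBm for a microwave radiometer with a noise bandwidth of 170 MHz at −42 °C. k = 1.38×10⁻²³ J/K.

T = −42 °C + 273.15 = 231.15 K
P_n = kTB = 1.38×10⁻²³ × 231.15 × 1.70×10⁸ = 5.42×10⁻¹³ W
In dBm: 10 log₁₀(5.42×10⁻¹³ / 10⁻³) = −92.7 dBm

−92.7 dBm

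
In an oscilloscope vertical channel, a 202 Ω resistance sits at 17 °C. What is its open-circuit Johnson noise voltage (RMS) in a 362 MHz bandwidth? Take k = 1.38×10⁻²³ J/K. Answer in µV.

34.2 µV

T = 17 °C + 273.15 = 290.15 K
V_n = √(4kTRB)
4kTRB = 4 × 1.38×10⁻²³ × 290.15 × 2.02×10² × 3.62×10⁸ = 1.17×10⁻⁹ V²
V_n = √(1.17×10⁻⁹) = 3.42×10⁻⁵ V = 34.2 µV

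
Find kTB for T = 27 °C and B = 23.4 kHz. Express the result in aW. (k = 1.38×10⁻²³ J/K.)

T = 27 °C + 273.15 = 300.15 K
P_n = kTB = 1.38×10⁻²³ × 300.15 × 2.34×10⁴ = 9.69×10⁻¹⁷ W = 96.9 aW

96.9 aW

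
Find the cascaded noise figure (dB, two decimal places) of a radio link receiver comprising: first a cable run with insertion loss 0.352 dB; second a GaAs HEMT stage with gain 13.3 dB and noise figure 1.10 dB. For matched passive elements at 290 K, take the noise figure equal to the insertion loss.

1.45 dB

Convert to linear (a loss of L dB is a gain of −L dB): F_i = 10^(NF_i/10), G_i = 10^(G_i,dB/10)
  Stage 1: F_1 = 10^(0.352/10) = 1.084, G_1 = 10^(−0.352/10) = 0.9221
  Stage 2: F_2 = 10^(1.10/10) = 1.288, G_2 = 10^(13.3/10) = 21.38
Friis cascade:
  F = 1.084 + (1.288 − 1)/0.9221 = 1.397
NF = 10 log₁₀(1.397) = 1.45 dB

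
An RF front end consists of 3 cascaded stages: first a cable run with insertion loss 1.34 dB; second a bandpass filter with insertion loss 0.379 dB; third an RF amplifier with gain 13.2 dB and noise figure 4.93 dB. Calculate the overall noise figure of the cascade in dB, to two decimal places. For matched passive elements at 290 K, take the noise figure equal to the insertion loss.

6.65 dB

Convert to linear (a loss of L dB is a gain of −L dB): F_i = 10^(NF_i/10), G_i = 10^(G_i,dB/10)
  Stage 1: F_1 = 10^(1.34/10) = 1.361, G_1 = 10^(−1.34/10) = 0.7345
  Stage 2: F_2 = 10^(0.379/10) = 1.091, G_2 = 10^(−0.379/10) = 0.9164
  Stage 3: F_3 = 10^(4.93/10) = 3.112, G_3 = 10^(13.2/10) = 20.89
Friis cascade:
  F = 1.361 + (1.091 − 1)/0.7345 + (3.112 − 1)/0.6731 = 4.623
NF = 10 log₁₀(4.623) = 6.65 dB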